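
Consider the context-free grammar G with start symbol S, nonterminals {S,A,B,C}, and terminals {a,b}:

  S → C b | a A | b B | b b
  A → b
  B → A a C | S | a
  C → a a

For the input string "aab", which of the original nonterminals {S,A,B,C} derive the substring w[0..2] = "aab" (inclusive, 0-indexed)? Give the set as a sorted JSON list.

CNF form of G:
  S -> C T1 | T0 A | T1 B | T1 T1
  A -> b
  B -> A X2 | C T1 | T0 A | T1 B | T1 T1 | a
  C -> T0 T0
  T0 -> a
  T1 -> b
  X2 -> T0 C

Fill CYK table bottom-up (cells [i..j] with 0 ≤ i ≤ j ≤ 2 only):
  T[0,0] 'a' = {B,T0}  orig:{B}
  T[1,1] 'a' = {B,T0}  orig:{B}
  T[2,2] 'b' = {A,T1}  orig:{A}
  T[0,1] 'aa' = {C}
  T[1,2] 'ab' = {B,S}
  T[0,2] 'aab' = {B,S}

Original NTs in T[0,2] deriving "aab": ["B", "S"]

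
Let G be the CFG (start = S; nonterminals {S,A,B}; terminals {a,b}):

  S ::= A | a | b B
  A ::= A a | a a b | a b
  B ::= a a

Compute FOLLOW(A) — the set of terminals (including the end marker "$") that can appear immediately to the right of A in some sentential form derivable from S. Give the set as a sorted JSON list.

FIRST sets, iterate to fixpoint:
pass 1:
  A via A→a a b: +{a}
  B via B→a a: +{a}
  S via S→A: +{a}
  S via S→b B: +{b}
  FIRST(S)={a,b}  FIRST(A)={a}  FIRST(B)={a}
pass 2: (no change)
  FIRST(S)={a,b}  FIRST(A)={a}  FIRST(B)={a}

Compute FOLLOW by fixpoint:
seed FOLLOW(S) with $
pass 1:
  A→A a: FOLLOW(A) ⊇ FIRST(a) = {a}; new: +{a}
  S→A: FOLLOW(A) ⊇ FOLLOW(S) ⊇ {$}; new: +{$}
  S→b B: FOLLOW(B) ⊇ FOLLOW(S) ⊇ {$}; new: +{$}
  FOLLOW[S]={$}  FOLLOW[A]={$,a}  FOLLOW[B]={$}
pass 2: (no change)
  FOLLOW[S]={$}  FOLLOW[A]={$,a}  FOLLOW[B]={$}

FOLLOW(A) = ["$", "a"]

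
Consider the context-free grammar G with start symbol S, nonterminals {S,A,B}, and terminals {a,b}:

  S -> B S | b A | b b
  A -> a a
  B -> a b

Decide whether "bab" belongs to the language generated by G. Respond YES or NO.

CNF form of G:
  S -> B S | T1 A | T1 T1
  A -> T0 T0
  B -> T0 T1
  T0 -> a
  T1 -> b

CYK fill:
  [0..0]={T1}  "b"  orig:{}
  [1..1]={T0}  "a"  orig:{}
  [2..2]={T1}  "b"  orig:{}
  [0..1]=∅  "ba"
  [1..2]={B}  "ab"
  [0..2]=∅  "bab"

S ∉ T[0,2] ⇒ NO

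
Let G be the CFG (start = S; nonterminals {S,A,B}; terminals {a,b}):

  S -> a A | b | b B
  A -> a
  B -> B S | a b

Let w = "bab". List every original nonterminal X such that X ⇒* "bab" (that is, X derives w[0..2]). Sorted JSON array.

CNF form of G:
  S -> T0 A | T1 B | b
  A -> a
  B -> B S | T0 T1
  T0 -> a
  T1 -> b

Fill CYK table bottom-up, restricted to cells inside w[0..2]:
  cell(0,0) b: {S,T1}  orig:{S}
  cell(1,1) a: {A,T0}  orig:{A}
  cell(2,2) b: {S,T1}  orig:{S}
  cell(0,1) ba: ∅
  cell(1,2) ab: {B}
  cell(0,2) bab: {S}

Original NTs in T[0,2] deriving "bab": ["S"]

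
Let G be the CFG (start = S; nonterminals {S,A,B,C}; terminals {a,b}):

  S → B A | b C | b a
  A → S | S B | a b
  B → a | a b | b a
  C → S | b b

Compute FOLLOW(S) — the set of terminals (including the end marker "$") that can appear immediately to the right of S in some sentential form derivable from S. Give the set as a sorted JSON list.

FIRST sets, iterate to fixpoint:
pass 1:
  A via A→a b: +{a}
  B via B→a: +{a}
  B via B→b a: +{b}
  C via C→b b: +{b}
  S via S→B A: +{a,b}
  FIRST(S)={a,b}  FIRST(A)={a}  FIRST(B)={a,b}  FIRST(C)={b}
pass 2:
  A via A→S: +{b}
  C via C→S: +{a}
  FIRST(S)={a,b}  FIRST(A)={a,b}  FIRST(B)={a,b}  FIRST(C)={a,b}
pass 3: — fixpoint
  FIRST(S)={a,b}  FIRST(A)={a,b}  FIRST(B)={a,b}  FIRST(C)={a,b}

FOLLOW sets:
seed FOLLOW(S) with $
[1]
  A→S B: FOLLOW(S) ⊇ FIRST(B) = {a,b}; new: +{a,b}
  S→B A: FOLLOW(B) ⊇ FIRST(A) = {a,b}; new: +{a,b}
  S→B A: FOLLOW(A) ⊇ FOLLOW(S) ⊇ {$,a,b}; new: +{$,a,b}
  S→b C: FOLLOW(C) ⊇ FOLLOW(S) ⊇ {$,a,b}; new: +{$,a,b}
  S: {$,a,b}  A: {$,a,b}  B: {a,b}  C: {$,a,b}
[2]
  A→S B: FOLLOW(B) ⊇ FOLLOW(A) ⊇ {$,a,b}; new: +{$}
  S: {$,a,b}  A: {$,a,b}  B: {$,a,b}  C: {$,a,b}
[3] (no change)
  S: {$,a,b}  A: {$,a,b}  B: {$,a,b}  C: {$,a,b}

FOLLOW(S) = ["$", "a", "b"]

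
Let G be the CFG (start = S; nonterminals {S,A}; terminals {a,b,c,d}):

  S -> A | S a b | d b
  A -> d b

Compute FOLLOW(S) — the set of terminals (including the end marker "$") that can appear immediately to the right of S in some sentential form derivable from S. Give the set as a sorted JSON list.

FIRST sets, iterate to fixpoint:
[1]
  A via A→d b: +{d}
  S via S→A: +{d}
  S: {d}  A: {d}
[2] — fixpoint
  S: {d}  A: {d}

FOLLOW sets:
initialize: $ ∈ FOLLOW(S)
pass 1:
  S→A: FOLLOW(A) ⊇ FOLLOW(S) ⊇ {$}; new: +{$}
  S→S a b: FOLLOW(S) ⊇ FIRST(a) = {a}; new: +{a}
  FOLLOW[S]={$,a}  FOLLOW[A]={$}
pass 2:
  S→A: FOLLOW(A) ⊇ FOLLOW(S) ⊇ {$,a}; new: +{a}
  FOLLOW[S]={$,a}  FOLLOW[A]={$,a}
pass 3: (no change)
  FOLLOW[S]={$,a}  FOLLOW[A]={$,a}

FOLLOW(S) = ["$", "a"]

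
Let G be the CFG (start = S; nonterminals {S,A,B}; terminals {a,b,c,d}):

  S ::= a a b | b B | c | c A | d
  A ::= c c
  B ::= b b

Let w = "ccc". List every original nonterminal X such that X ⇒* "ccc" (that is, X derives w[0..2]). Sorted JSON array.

CNF form of G:
  S -> T0 A | T1 B | T2 X3 | c | d
  A -> T0 T0
  B -> T1 T1
  T0 -> c
  T1 -> b
  T2 -> a
  X3 -> T2 T1

Fill CYK table bottom-up, restricted to cells inside w[0..2]:
  [0..0]={S,T0}  "c"  orig:{S}
  [1..1]={S,T0}  "c"  orig:{S}
  [2..2]={S,T0}  "c"  orig:{S}
  [0..1]={A}  "cc"
  [1..2]={A}  "cc"
  [0..2]={S}  "ccc"

Original NTs in T[0,2] deriving "ccc": ["S"]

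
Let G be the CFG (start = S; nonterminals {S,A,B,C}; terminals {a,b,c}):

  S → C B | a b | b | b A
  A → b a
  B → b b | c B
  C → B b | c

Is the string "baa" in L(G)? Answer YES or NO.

Convert to CNF:
  S -> C B | T0 A | T1 T0 | b
  A -> T0 T1
  B -> T0 T0 | T2 B
  C -> B T0 | c
  T0 -> b
  T1 -> a
  T2 -> c

Fill CYK table bottom-up:
  T[0,0] 'b' = {S,T0}  orig:{S}
  T[1,1] 'a' = {T1}  orig:{}
  T[2,2] 'a' = {T1}  orig:{}
  T[0,1] 'ba' = {A}
  T[1,2] 'aa' = ∅
  T[0,2] 'baa' = ∅

S ∉ T[0,2] ⇒ NO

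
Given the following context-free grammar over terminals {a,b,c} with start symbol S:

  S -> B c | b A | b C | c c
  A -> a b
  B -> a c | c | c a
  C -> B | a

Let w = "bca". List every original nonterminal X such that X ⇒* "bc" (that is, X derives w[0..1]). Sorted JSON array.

CNF form of G:
  S -> B T2 | T1 A | T1 C | T2 T2
  A -> T0 T1
  B -> T0 T2 | T2 T0 | c
  C -> T0 T2 | T2 T0 | a | c
  T0 -> a
  T1 -> b
  T2 -> c

Fill CYK table bottom-up, restricted to cells inside w[0..1]:
  T[0,0] 'b' = {T1}  orig:{}
  T[1,1] 'c' = {B,C,T2}  orig:{B,C}
  T[0,1] 'bc' = {S}

Original NTs in T[0,1] deriving "bc": ["S"]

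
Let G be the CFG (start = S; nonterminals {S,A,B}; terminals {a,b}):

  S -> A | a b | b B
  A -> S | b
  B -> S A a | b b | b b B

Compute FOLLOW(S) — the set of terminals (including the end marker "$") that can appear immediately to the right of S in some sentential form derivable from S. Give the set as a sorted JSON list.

Compute FIRST by fixpoint:
iter 1:
  A via A→b: +{b}
  B via B→b b: +{b}
  S via S→A: +{b}
  S via S→a b: +{a}
  S: {a,b}  A: {b}  B: {b}
iter 2:
  A via A→S: +{a}
  B via B→S A a: +{a}
  S: {a,b}  A: {a,b}  B: {a,b}
iter 3: — fixpoint
  S: {a,b}  A: {a,b}  B: {a,b}

FOLLOW iteration:
FOLLOW(S) := {$}
pass 1:
  B→S A a: FOLLOW(S) ⊇ FIRST(A) = {a,b}; new: +{a,b}
  B→S A a: FOLLOW(A) ⊇ FIRST(a) = {a}; new: +{a}
  S→A: FOLLOW(A) ⊇ FOLLOW(S) ⊇ {$,a,b}; new: +{$,b}
  S→b B: FOLLOW(B) ⊇ FOLLOW(S) ⊇ {$,a,b}; new: +{$,a,b}
  S: {$,a,b}  A: {$,a,b}  B: {$,a,b}
pass 2: (stable)
  S: {$,a,b}  A: {$,a,b}  B: {$,a,b}

FOLLOW(S) = ["$", "a", "b"]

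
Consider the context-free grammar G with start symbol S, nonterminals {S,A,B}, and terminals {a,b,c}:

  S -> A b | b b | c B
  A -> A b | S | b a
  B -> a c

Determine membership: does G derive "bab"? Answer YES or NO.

CNF form of G:
  S -> A T0 | T0 T0 | T2 B
  A -> A T0 | T0 T0 | T0 T1 | T2 B
  B -> T1 T2
  T0 -> b
  T1 -> a
  T2 -> c

Fill CYK table bottom-up:
  T[0,0] 'b' = {T0}  orig:{}
  T[1,1] 'a' = {T1}  orig:{}
  T[2,2] 'b' = {T0}  orig:{}
  T[0,1] 'ba' = {A}
  T[1,2] 'ab' = ∅
  T[0,2] 'bab' = {A,S}

S ∈ T[0,2] ⇒ YES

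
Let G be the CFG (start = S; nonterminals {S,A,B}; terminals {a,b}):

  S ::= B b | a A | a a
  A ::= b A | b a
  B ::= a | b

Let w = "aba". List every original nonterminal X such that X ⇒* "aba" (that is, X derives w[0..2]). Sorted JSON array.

CNF form of G:
  S -> B T0 | T1 A | T1 T1
  A -> T0 A | T0 T1
  B -> a | b
  T0 -> b
  T1 -> a

CYK fill — only the sub-triangle for w[0..2]:
  T[0,0] 'a' = {B,T1}  orig:{B}
  T[1,1] 'b' = {B,T0}  orig:{B}
  T[2,2] 'a' = {B,T1}  orig:{B}
  T[0,1] 'ab' = {S}
  T[1,2] 'ba' = {A}
  T[0,2] 'aba' = {S}

Original NTs in T[0,2] deriving "aba": ["S"]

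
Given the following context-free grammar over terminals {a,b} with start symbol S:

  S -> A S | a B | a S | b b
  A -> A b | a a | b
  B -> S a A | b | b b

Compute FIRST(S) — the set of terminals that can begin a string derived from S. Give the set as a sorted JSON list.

FIRST sets, iterate to fixpoint:
round 1:
  A via A→a a: +{a}
  A via A→b: +{b}
  B via B→b: +{b}
  S via S→A S: +{a,b}
  FIRST[S]={a,b}  FIRST[A]={a,b}  FIRST[B]={b}
round 2:
  B via B→S a A: +{a}
  FIRST[S]={a,b}  FIRST[A]={a,b}  FIRST[B]={a,b}
round 3: (stable)
  FIRST[S]={a,b}  FIRST[A]={a,b}  FIRST[B]={a,b}

FIRST(S) = ["a", "b"]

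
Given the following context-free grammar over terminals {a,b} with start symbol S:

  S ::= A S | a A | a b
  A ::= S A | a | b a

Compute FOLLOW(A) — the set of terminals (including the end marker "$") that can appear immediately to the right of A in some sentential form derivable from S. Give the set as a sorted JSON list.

FIRST sets, iterate to fixpoint:
pass 1:
  A via A→a: +{a}
  A via A→b a: +{b}
  S via S→A S: +{a,b}
  S: {a,b}  A: {a,b}
pass 2: done
  S: {a,b}  A: {a,b}

FOLLOW sets:
initialize: $ ∈ FOLLOW(S)
round 1:
  A→S A: FOLLOW(S) ⊇ FIRST(A) = {a,b}; new: +{a,b}
  S→A S: FOLLOW(A) ⊇ FIRST(S) = {a,b}; new: +{a,b}
  S→a A: FOLLOW(A) ⊇ FOLLOW(S) ⊇ {$,a,b}; new: +{$}
  FOLLOW(S)={$,a,b}  FOLLOW(A)={$,a,b}
round 2: (no change)
  FOLLOW(S)={$,a,b}  FOLLOW(A)={$,a,b}

FOLLOW(A) = ["$", "a", "b"]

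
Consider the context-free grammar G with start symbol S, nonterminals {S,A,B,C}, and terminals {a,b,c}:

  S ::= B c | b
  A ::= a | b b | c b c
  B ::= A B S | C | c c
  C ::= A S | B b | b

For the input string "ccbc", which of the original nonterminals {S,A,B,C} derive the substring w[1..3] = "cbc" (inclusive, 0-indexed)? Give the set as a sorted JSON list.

CNF form of G:
  S -> B T1 | b
  A -> T0 T0 | T1 X2 | a
  B -> A S | A X3 | B T0 | T1 T1 | b
  C -> A S | B T0 | b
  T0 -> b
  T1 -> c
  X2 -> T0 T1
  X3 -> B S

CYK fill — only the sub-triangle for w[1..3]:
  cell(1,1) c: {T1}  orig:{}
  cell(2,2) b: {B,C,S,T0}  orig:{B,C,S}
  cell(3,3) c: {T1}  orig:{}
  cell(1,2) cb: ∅
  cell(2,3) bc: {S,X2}  orig:{S}
  cell(1,3) cbc: {A}

Original NTs in T[1,3] deriving "cbc": ["A"]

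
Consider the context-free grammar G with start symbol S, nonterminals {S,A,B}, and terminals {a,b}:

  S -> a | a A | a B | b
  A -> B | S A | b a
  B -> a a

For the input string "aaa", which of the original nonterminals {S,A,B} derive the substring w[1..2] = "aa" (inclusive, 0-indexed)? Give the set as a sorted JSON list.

Convert to CNF:
  S -> T0 A | T0 B | a | b
  A -> S A | T0 T0 | T1 T0
  B -> T0 T0
  T0 -> a
  T1 -> b

CYK fill (cells [i..j] with 1 ≤ i ≤ j ≤ 2 only):
  [1..1]={S,T0}  "a"  orig:{S}
  [2..2]={S,T0}  "a"  orig:{S}
  [1..2]={A,B}  "aa"

Original NTs in T[1,2] deriving "aa": ["A", "B"]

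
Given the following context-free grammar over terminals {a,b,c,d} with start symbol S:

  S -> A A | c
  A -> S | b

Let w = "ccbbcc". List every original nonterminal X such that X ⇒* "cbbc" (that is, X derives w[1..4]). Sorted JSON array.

Convert to CNF:
  S -> A A | c
  A -> A A | b | c

CYK fill (cells [i..j] with 1 ≤ i ≤ j ≤ 4 only):
  cell(1,1) c: {A,S}
  cell(2,2) b: {A}
  cell(3,3) b: {A}
  cell(4,4) c: {A,S}
  cell(1,2) cb: {A,S}
  cell(2,3) bb: {A,S}
  cell(3,4) bc: {A,S}
  cell(1,3) cbb: {A,S}
  cell(2,4) bbc: {A,S}
  cell(1,4) cbbc: {A,S}

Original NTs in T[1,4] deriving "cbbc": ["A", "S"]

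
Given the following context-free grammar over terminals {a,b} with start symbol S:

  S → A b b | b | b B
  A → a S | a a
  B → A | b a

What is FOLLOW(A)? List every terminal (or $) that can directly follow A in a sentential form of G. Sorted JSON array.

FIRST sets, iterate to fixpoint:
iter 1:
  A via A→a S: +{a}
  B via B→A: +{a}
  B via B→b a: +{b}
  S via S→A b b: +{a}
  S via S→b: +{b}
  FIRST[S]={a,b}  FIRST[A]={a}  FIRST[B]={a,b}
iter 2: (stable)
  FIRST[S]={a,b}  FIRST[A]={a}  FIRST[B]={a,b}

FOLLOW iteration:
initialize: $ ∈ FOLLOW(S)
iter 1:
  S→A b b: FOLLOW(A) ⊇ FIRST(b) = {b}; new: +{b}
  S→b B: FOLLOW(B) ⊇ FOLLOW(S) ⊇ {$}; new: +{$}
  FOLLOW(S)={$}  FOLLOW(A)={b}  FOLLOW(B)={$}
iter 2:
  A→a S: FOLLOW(S) ⊇ FOLLOW(A) ⊇ {b}; new: +{b}
  B→A: FOLLOW(A) ⊇ FOLLOW(B) ⊇ {$}; new: +{$}
  S→b B: FOLLOW(B) ⊇ FOLLOW(S) ⊇ {$,b}; new: +{b}
  FOLLOW(S)={$,b}  FOLLOW(A)={$,b}  FOLLOW(B)={$,b}
iter 3: (stable)
  FOLLOW(S)={$,b}  FOLLOW(A)={$,b}  FOLLOW(B)={$,b}

FOLLOW(A) = ["$", "b"]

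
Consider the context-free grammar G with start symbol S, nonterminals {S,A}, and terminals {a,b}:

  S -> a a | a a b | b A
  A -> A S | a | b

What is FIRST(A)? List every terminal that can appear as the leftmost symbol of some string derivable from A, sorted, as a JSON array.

Compute FIRST by fixpoint:
round 1:
  A via A→a: +{a}
  A via A→b: +{b}
  S via S→a a: +{a}
  S via S→b A: +{b}
  S: {a,b}  A: {a,b}
round 2: (stable)
  S: {a,b}  A: {a,b}

FIRST(A) = ["a", "b"]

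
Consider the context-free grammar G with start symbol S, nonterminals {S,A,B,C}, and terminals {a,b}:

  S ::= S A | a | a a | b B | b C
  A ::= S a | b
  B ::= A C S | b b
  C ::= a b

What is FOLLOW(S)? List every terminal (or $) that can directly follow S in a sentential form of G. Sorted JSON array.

FIRST sets, iterate to fixpoint:
[1]
  A via A→b: +{b}
  B via B→A C S: +{b}
  C via C→a b: +{a}
  S via S→a: +{a}
  S via S→b B: +{b}
  FIRST[S]={a,b}  FIRST[A]={b}  FIRST[B]={b}  FIRST[C]={a}
[2]
  A via A→S a: +{a}
  B via B→A C S: +{a}
  FIRST[S]={a,b}  FIRST[A]={a,b}  FIRST[B]={a,b}  FIRST[C]={a}
[3] (no change)
  FIRST[S]={a,b}  FIRST[A]={a,b}  FIRST[B]={a,b}  FIRST[C]={a}

FOLLOW iteration:
FOLLOW(S) := {$}
[1]
  A→S a: FOLLOW(S) ⊇ FIRST(a) = {a}; new: +{a}
  B→A C S: FOLLOW(A) ⊇ FIRST(C) = {a}; new: +{a}
  B→A C S: FOLLOW(C) ⊇ FIRST(S) = {a,b}; new: +{a,b}
  S→S A: FOLLOW(S) ⊇ FIRST(A) = {a,b}; new: +{b}
  S→S A: FOLLOW(A) ⊇ FOLLOW(S) ⊇ {$,a,b}; new: +{$,b}
  S→b B: FOLLOW(B) ⊇ FOLLOW(S) ⊇ {$,a,b}; new: +{$,a,b}
  S→b C: FOLLOW(C) ⊇ FOLLOW(S) ⊇ {$,a,b}; new: +{$}
  FOLLOW[S]={$,a,b}  FOLLOW[A]={$,a,b}  FOLLOW[B]={$,a,b}  FOLLOW[C]={$,a,b}
[2] (stable)
  FOLLOW[S]={$,a,b}  FOLLOW[A]={$,a,b}  FOLLOW[B]={$,a,b}  FOLLOW[C]={$,a,b}

FOLLOW(S) = ["$", "a", "b"]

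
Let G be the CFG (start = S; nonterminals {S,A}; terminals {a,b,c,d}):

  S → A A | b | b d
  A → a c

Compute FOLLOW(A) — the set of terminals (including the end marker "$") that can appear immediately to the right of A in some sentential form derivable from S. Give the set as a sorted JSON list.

Compute FIRST by fixpoint:
iter 1:
  A via A→a c: +{a}
  S via S→A A: +{a}
  S via S→b: +{b}
  S: {a,b}  A: {a}
iter 2: — fixpoint
  S: {a,b}  A: {a}

FOLLOW iteration:
initialize: $ ∈ FOLLOW(S)
round 1:
  S→A A: FOLLOW(A) ⊇ FIRST(A) = {a}; new: +{a}
  S→A A: FOLLOW(A) ⊇ FOLLOW(S) ⊇ {$}; new: +{$}
  S: {$}  A: {$,a}
round 2: (no change)
  S: {$}  A: {$,a}

FOLLOW(A) = ["$", "a"]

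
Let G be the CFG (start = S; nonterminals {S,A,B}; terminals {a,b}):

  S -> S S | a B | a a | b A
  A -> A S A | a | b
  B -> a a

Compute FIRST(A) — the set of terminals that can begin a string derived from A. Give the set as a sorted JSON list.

Compute FIRST by fixpoint:
iter 1:
  A via A→a: +{a}
  A via A→b: +{b}
  B via B→a a: +{a}
  S via S→a B: +{a}
  S via S→b A: +{b}
  FIRST(S)={a,b}  FIRST(A)={a,b}  FIRST(B)={a}
iter 2: done
  FIRST(S)={a,b}  FIRST(A)={a,b}  FIRST(B)={a}

FIRST(A) = ["a", "b"]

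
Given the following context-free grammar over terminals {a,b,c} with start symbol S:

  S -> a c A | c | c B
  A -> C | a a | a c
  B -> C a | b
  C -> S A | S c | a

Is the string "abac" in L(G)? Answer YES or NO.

CNF form of G:
  S -> T0 B | T1 X2 | c
  A -> S A | S T0 | T1 T0 | T1 T1 | a
  B -> C T1 | b
  C -> S A | S T0 | a
  T0 -> c
  T1 -> a
  X2 -> T0 A

CYK fill:
  T[0,0] 'a' = {A,C,T1}  orig:{A,C}
  T[1,1] 'b' = {B}
  T[2,2] 'a' = {A,C,T1}  orig:{A,C}
  T[3,3] 'c' = {S,T0}  orig:{S}
  T[0,1] 'ab' = ∅
  T[1,2] 'ba' = ∅
  T[2,3] 'ac' = {A}
  T[0,2] 'aba' = ∅
  T[1,3] 'bac' = ∅
  T[0,3] 'abac' = ∅

S ∉ T[0,3] ⇒ NO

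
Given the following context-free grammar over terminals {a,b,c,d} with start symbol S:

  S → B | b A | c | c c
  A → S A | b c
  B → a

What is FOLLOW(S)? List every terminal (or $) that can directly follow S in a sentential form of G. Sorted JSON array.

FIRST iteration:
round 1:
  A via A→b c: +{b}
  B via B→a: +{a}
  S via S→B: +{a}
  S via S→b A: +{b}
  S via S→c: +{c}
  FIRST[S]={a,b,c}  FIRST[A]={b}  FIRST[B]={a}
round 2:
  A via A→S A: +{a,c}
  FIRST[S]={a,b,c}  FIRST[A]={a,b,c}  FIRST[B]={a}
round 3: — fixpoint
  FIRST[S]={a,b,c}  FIRST[A]={a,b,c}  FIRST[B]={a}

Compute FOLLOW by fixpoint:
seed FOLLOW(S) with $
pass 1:
  A→S A: FOLLOW(S) ⊇ FIRST(A) = {a,b,c}; new: +{a,b,c}
  S→B: FOLLOW(B) ⊇ FOLLOW(S) ⊇ {$,a,b,c}; new: +{$,a,b,c}
  S→b A: FOLLOW(A) ⊇ FOLLOW(S) ⊇ {$,a,b,c}; new: +{$,a,b,c}
  FOLLOW[S]={$,a,b,c}  FOLLOW[A]={$,a,b,c}  FOLLOW[B]={$,a,b,c}
pass 2: (no change)
  FOLLOW[S]={$,a,b,c}  FOLLOW[A]={$,a,b,c}  FOLLOW[B]={$,a,b,c}

FOLLOW(S) = ["$", "a", "b", "c"]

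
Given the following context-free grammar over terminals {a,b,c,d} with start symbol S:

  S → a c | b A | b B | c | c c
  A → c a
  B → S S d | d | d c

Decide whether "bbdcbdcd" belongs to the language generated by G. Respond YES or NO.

CNF form of G:
  S -> T0 T0 | T1 T0 | T3 A | T3 B | c
  A -> T0 T1
  B -> S X4 | T2 T0 | d
  T0 -> c
  T1 -> a
  T2 -> d
  T3 -> b
  X4 -> S T2

CYK table (by increasing span):
  [0..0]={T3}  "b"  orig:{}
  [1..1]={T3}  "b"  orig:{}
  [2..2]={B,T2}  "d"  orig:{B}
  [3..3]={S,T0}  "c"  orig:{S}
  [4..4]={T3}  "b"  orig:{}
  [5..5]={B,T2}  "d"  orig:{B}
  [6..6]={S,T0}  "c"  orig:{S}
  [7..7]={B,T2}  "d"  orig:{B}
  [0..1]=∅  "bb"
  [1..2]={S}  "bd"
  [2..3]={B}  "dc"
  [3..4]=∅  "cb"
  [4..5]={S}  "bd"
  [5..6]={B}  "dc"
  [6..7]={X4}  "cd"  orig:{}
  [0..2]=∅  "bbd"
  [1..3]={S}  "bdc"
  [2..4]=∅  "dcb"
  [3..5]=∅  "cbd"
  [4..6]={S}  "bdc"
  [5..7]=∅  "dcd"
  [0..3]=∅  "bbdc"
  [1..4]=∅  "bdcb"
  [2..5]=∅  "dcbd"
  [3..6]=∅  "cbdc"
  [4..7]={B,X4}  "bdcd"  orig:{B}
  [0..4]=∅  "bbdcb"
  [1..5]=∅  "bdcbd"
  [2..6]=∅  "dcbdc"
  [3..7]={B}  "cbdcd"
  [0..5]=∅  "bbdcbd"
  [1..6]=∅  "bdcbdc"
  [2..7]=∅  "dcbdcd"
  [0..6]=∅  "bbdcbdc"
  [1..7]={B}  "bdcbdcd"
  [0..7]={S}  "bbdcbdcd"

S ∈ T[0,7] ⇒ YES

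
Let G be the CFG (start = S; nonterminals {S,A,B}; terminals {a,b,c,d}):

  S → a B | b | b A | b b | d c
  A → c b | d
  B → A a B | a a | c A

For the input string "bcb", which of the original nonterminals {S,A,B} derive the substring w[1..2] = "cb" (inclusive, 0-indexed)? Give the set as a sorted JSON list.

Convert to CNF:
  S -> T1 A | T1 T1 | T2 B | T3 T0 | b
  A -> T0 T1 | d
  B -> A X4 | T0 A | T2 T2
  T0 -> c
  T1 -> b
  T2 -> a
  T3 -> d
  X4 -> T2 B

CYK fill — only the sub-triangle for w[1..2]:
  cell(1,1) c: {T0}  orig:{}
  cell(2,2) b: {S,T1}  orig:{S}
  cell(1,2) cb: {A}

Original NTs in T[1,2] deriving "cb": ["A"]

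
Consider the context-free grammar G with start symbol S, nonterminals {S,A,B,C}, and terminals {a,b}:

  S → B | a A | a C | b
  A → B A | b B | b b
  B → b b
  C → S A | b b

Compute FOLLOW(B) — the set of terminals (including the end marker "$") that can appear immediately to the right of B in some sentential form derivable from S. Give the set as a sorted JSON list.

Compute FIRST by fixpoint:
pass 1:
  A via A→b B: +{b}
  B via B→b b: +{b}
  C via C→b b: +{b}
  S via S→B: +{b}
  S via S→a A: +{a}
  FIRST(S)={a,b}  FIRST(A)={b}  FIRST(B)={b}  FIRST(C)={b}
pass 2:
  C via C→S A: +{a}
  FIRST(S)={a,b}  FIRST(A)={b}  FIRST(B)={b}  FIRST(C)={a,b}
pass 3: (no change)
  FIRST(S)={a,b}  FIRST(A)={b}  FIRST(B)={b}  FIRST(C)={a,b}

Compute FOLLOW by fixpoint:
initialize: $ ∈ FOLLOW(S)
iter 1:
  A→B A: FOLLOW(B) ⊇ FIRST(A) = {b}; new: +{b}
  C→S A: FOLLOW(S) ⊇ FIRST(A) = {b}; new: +{b}
  S→B: FOLLOW(B) ⊇ FOLLOW(S) ⊇ {$,b}; new: +{$}
  S→a A: FOLLOW(A) ⊇ FOLLOW(S) ⊇ {$,b}; new: +{$,b}
  S→a C: FOLLOW(C) ⊇ FOLLOW(S) ⊇ {$,b}; new: +{$,b}
  FOLLOW(S)={$,b}  FOLLOW(A)={$,b}  FOLLOW(B)={$,b}  FOLLOW(C)={$,b}
iter 2: done
  FOLLOW(S)={$,b}  FOLLOW(A)={$,b}  FOLLOW(B)={$,b}  FOLLOW(C)={$,b}

FOLLOW(B) = ["$", "b"]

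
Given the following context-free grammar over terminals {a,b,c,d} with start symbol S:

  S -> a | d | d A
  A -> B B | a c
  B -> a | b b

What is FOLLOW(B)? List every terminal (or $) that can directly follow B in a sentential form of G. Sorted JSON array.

FIRST iteration:
[1]
  A via A→a c: +{a}
  B via B→a: +{a}
  B via B→b b: +{b}
  S via S→a: +{a}
  S via S→d: +{d}
  S: {a,d}  A: {a}  B: {a,b}
[2]
  A via A→B B: +{b}
  S: {a,d}  A: {a,b}  B: {a,b}
[3] (stable)
  S: {a,d}  A: {a,b}  B: {a,b}

Compute FOLLOW by fixpoint:
initialize: $ ∈ FOLLOW(S)
iter 1:
  A→B B: FOLLOW(B) ⊇ FIRST(B) = {a,b}; new: +{a,b}
  S→d A: FOLLOW(A) ⊇ FOLLOW(S) ⊇ {$}; new: +{$}
  FOLLOW[S]={$}  FOLLOW[A]={$}  FOLLOW[B]={a,b}
iter 2:
  A→B B: FOLLOW(B) ⊇ FOLLOW(A) ⊇ {$}; new: +{$}
  FOLLOW[S]={$}  FOLLOW[A]={$}  FOLLOW[B]={$,a,b}
iter 3: (stable)
  FOLLOW[S]={$}  FOLLOW[A]={$}  FOLLOW[B]={$,a,b}

FOLLOW(B) = ["$", "a", "b"]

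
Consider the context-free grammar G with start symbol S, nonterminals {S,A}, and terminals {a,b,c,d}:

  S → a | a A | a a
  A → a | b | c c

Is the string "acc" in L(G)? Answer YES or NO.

Convert to CNF:
  S -> T1 A | T1 T1 | a
  A -> T0 T0 | a | b
  T0 -> c
  T1 -> a

CYK fill:
  [0..0]={A,S,T1}  "a"  orig:{A,S}
  [1..1]={T0}  "c"  orig:{}
  [2..2]={T0}  "c"  orig:{}
  [0..1]=∅  "ac"
  [1..2]={A}  "cc"
  [0..2]={S}  "acc"

S ∈ T[0,2] ⇒ YES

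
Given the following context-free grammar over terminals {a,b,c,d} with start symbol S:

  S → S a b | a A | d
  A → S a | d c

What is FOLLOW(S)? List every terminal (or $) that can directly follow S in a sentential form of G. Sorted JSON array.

Compute FIRST by fixpoint:
iter 1:
  A via A→d c: +{d}
  S via S→a A: +{a}
  S via S→d: +{d}
  S: {a,d}  A: {d}
iter 2:
  A via A→S a: +{a}
  S: {a,d}  A: {a,d}
iter 3: done
  S: {a,d}  A: {a,d}

Compute FOLLOW by fixpoint:
FOLLOW(S) := {$}
iter 1:
  A→S a: FOLLOW(S) ⊇ FIRST(a) = {a}; new: +{a}
  S→a A: FOLLOW(A) ⊇ FOLLOW(S) ⊇ {$,a}; new: +{$,a}
  FOLLOW(S)={$,a}  FOLLOW(A)={$,a}
iter 2: (stable)
  FOLLOW(S)={$,a}  FOLLOW(A)={$,a}

FOLLOW(S) = ["$", "a"]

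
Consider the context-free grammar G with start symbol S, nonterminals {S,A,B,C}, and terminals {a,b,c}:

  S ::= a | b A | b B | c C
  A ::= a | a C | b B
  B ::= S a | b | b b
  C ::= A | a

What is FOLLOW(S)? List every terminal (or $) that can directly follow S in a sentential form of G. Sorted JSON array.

FIRST iteration:
iter 1:
  A via A→a: +{a}
  A via A→b B: +{b}
  B via B→b: +{b}
  C via C→A: +{a,b}
  S via S→a: +{a}
  S via S→b A: +{b}
  S via S→c C: +{c}
  S: {a,b,c}  A: {a,b}  B: {b}  C: {a,b}
iter 2:
  B via B→S a: +{a,c}
  S: {a,b,c}  A: {a,b}  B: {a,b,c}  C: {a,b}
iter 3: done
  S: {a,b,c}  A: {a,b}  B: {a,b,c}  C: {a,b}

Compute FOLLOW by fixpoint:
FOLLOW(S) := {$}
iter 1:
  B→S a: FOLLOW(S) ⊇ FIRST(a) = {a}; new: +{a}
  S→b A: FOLLOW(A) ⊇ FOLLOW(S) ⊇ {$,a}; new: +{$,a}
  S→b B: FOLLOW(B) ⊇ FOLLOW(S) ⊇ {$,a}; new: +{$,a}
  S→c C: FOLLOW(C) ⊇ FOLLOW(S) ⊇ {$,a}; new: +{$,a}
  FOLLOW(S)={$,a}  FOLLOW(A)={$,a}  FOLLOW(B)={$,a}  FOLLOW(C)={$,a}
iter 2: — fixpoint
  FOLLOW(S)={$,a}  FOLLOW(A)={$,a}  FOLLOW(B)={$,a}  FOLLOW(C)={$,a}

FOLLOW(S) = ["$", "a"]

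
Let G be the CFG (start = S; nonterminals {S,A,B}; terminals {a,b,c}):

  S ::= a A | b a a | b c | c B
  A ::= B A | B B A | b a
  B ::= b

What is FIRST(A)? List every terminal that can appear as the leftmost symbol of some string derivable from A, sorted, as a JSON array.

FIRST sets, iterate to fixpoint:
pass 1:
  A via A→b a: +{b}
  B via B→b: +{b}
  S via S→a A: +{a}
  S via S→b a a: +{b}
  S via S→c B: +{c}
  FIRST(S)={a,b,c}  FIRST(A)={b}  FIRST(B)={b}
pass 2: — fixpoint
  FIRST(S)={a,b,c}  FIRST(A)={b}  FIRST(B)={b}

FIRST(A) = ["b"]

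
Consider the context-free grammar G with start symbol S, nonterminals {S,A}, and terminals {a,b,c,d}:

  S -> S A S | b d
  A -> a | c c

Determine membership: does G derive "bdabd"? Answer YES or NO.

CNF form of G:
  S -> S X3 | T1 T2
  A -> T0 T0 | a
  T0 -> c
  T1 -> b
  T2 -> d
  X3 -> A S

CYK fill:
  [0..0]={T1}  "b"  orig:{}
  [1..1]={T2}  "d"  orig:{}
  [2..2]={A}  "a"
  [3..3]={T1}  "b"  orig:{}
  [4..4]={T2}  "d"  orig:{}
  [0..1]={S}  "bd"
  [1..2]=∅  "da"
  [2..3]=∅  "ab"
  [3..4]={S}  "bd"
  [0..2]=∅  "bda"
  [1..3]=∅  "dab"
  [2..4]={X3}  "abd"  orig:{}
  [0..3]=∅  "bdab"
  [1..4]=∅  "dabd"
  [0..4]={S}  "bdabd"

S ∈ T[0,4] ⇒ YES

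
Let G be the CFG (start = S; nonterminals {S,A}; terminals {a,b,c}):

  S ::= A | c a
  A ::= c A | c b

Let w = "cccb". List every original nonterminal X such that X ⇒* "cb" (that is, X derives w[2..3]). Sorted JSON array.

CNF form of G:
  S -> T0 A | T0 T1 | T0 T2
  A -> T0 A | T0 T1
  T0 -> c
  T1 -> b
  T2 -> a

CYK fill (cells [i..j] with 2 ≤ i ≤ j ≤ 3 only):
  [2..2]={T0}  "c"  orig:{}
  [3..3]={T1}  "b"  orig:{}
  [2..3]={A,S}  "cb"

Original NTs in T[2,3] deriving "cb": ["A", "S"]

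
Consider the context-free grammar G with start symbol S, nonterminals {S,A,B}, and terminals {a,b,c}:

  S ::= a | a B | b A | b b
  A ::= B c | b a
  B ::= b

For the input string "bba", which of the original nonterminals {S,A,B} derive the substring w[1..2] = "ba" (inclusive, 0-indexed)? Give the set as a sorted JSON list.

CNF form of G:
  S -> T1 A | T1 T1 | T2 B | a
  A -> B T0 | T1 T2
  B -> b
  T0 -> c
  T1 -> b
  T2 -> a

CYK fill — only the sub-triangle for w[1..2]:
  [1..1]={B,T1}  "b"  orig:{B}
  [2..2]={S,T2}  "a"  orig:{S}
  [1..2]={A}  "ba"

Original NTs in T[1,2] deriving "ba": ["A"]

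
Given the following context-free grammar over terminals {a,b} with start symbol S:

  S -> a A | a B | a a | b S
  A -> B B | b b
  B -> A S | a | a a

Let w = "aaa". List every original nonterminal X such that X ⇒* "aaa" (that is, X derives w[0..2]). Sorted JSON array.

Convert to CNF:
  S -> T0 S | T1 A | T1 B | T1 T1
  A -> B B | T0 T0
  B -> A S | T1 T1 | a
  T0 -> b
  T1 -> a

CYK fill (cells [i..j] with 0 ≤ i ≤ j ≤ 2 only):
  [0..0]={B,T1}  "a"  orig:{B}
  [1..1]={B,T1}  "a"  orig:{B}
  [2..2]={B,T1}  "a"  orig:{B}
  [0..1]={A,B,S}  "aa"
  [1..2]={A,B,S}  "aa"
  [0..2]={A,S}  "aaa"

Original NTs in T[0,2] deriving "aaa": ["A", "S"]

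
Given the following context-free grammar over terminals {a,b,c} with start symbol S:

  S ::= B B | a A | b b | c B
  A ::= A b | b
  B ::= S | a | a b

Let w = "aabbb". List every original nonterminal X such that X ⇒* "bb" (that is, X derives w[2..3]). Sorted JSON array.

CNF form of G:
  S -> B B | T0 T0 | T1 A | T2 B
  A -> A T0 | b
  B -> B B | T0 T0 | T1 A | T1 T0 | T2 B | a
  T0 -> b
  T1 -> a
  T2 -> c

Fill CYK table bottom-up — only the sub-triangle for w[2..3]:
  cell(2,2) b: {A,T0}  orig:{A}
  cell(3,3) b: {A,T0}  orig:{A}
  cell(2,3) bb: {A,B,S}

Original NTs in T[2,3] deriving "bb": ["A", "B", "S"]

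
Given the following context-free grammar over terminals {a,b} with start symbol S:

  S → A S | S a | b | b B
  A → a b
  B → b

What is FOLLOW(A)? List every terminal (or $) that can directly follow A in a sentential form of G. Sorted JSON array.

Compute FIRST by fixpoint:
round 1:
  A via A→a b: +{a}
  B via B→b: +{b}
  S via S→A S: +{a}
  S via S→b: +{b}
  S: {a,b}  A: {a}  B: {b}
round 2: — fixpoint
  S: {a,b}  A: {a}  B: {b}

FOLLOW sets:
FOLLOW(S) := {$}
iter 1:
  S→A S: FOLLOW(A) ⊇ FIRST(S) = {a,b}; new: +{a,b}
  S→S a: FOLLOW(S) ⊇ FIRST(a) = {a}; new: +{a}
  S→b B: FOLLOW(B) ⊇ FOLLOW(S) ⊇ {$,a}; new: +{$,a}
  FOLLOW[S]={$,a}  FOLLOW[A]={a,b}  FOLLOW[B]={$,a}
iter 2: (stable)
  FOLLOW[S]={$,a}  FOLLOW[A]={a,b}  FOLLOW[B]={$,a}

FOLLOW(A) = ["a", "b"]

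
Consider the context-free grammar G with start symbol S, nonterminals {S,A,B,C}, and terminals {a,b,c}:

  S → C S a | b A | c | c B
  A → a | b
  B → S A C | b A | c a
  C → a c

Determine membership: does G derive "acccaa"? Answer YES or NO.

Convert to CNF:
  S -> C X4 | T0 A | T1 B | c
  A -> a | b
  B -> S X3 | T0 A | T1 T2
  C -> T2 T1
  T0 -> b
  T1 -> c
  T2 -> a
  X3 -> A C
  X4 -> S T2

CYK table (by increasing span):
  cell(0,0) a: {A,T2}  orig:{A}
  cell(1,1) c: {S,T1}  orig:{S}
  cell(2,2) c: {S,T1}  orig:{S}
  cell(3,3) c: {S,T1}  orig:{S}
  cell(4,4) a: {A,T2}  orig:{A}
  cell(5,5) a: {A,T2}  orig:{A}
  cell(0,1) ac: {C}
  cell(1,2) cc: ∅
  cell(2,3) cc: ∅
  cell(3,4) ca: {B,X4}  orig:{B}
  cell(4,5) aa: ∅
  cell(0,2) acc: ∅
  cell(1,3) ccc: ∅
  cell(2,4) cca: {S}
  cell(3,5) caa: ∅
  cell(0,3) accc: ∅
  cell(1,4) ccca: ∅
  cell(2,5) ccaa: {X4}  orig:{}
  cell(0,4) accca: ∅
  cell(1,5) cccaa: ∅
  cell(0,5) acccaa: {S}

S ∈ T[0,5] ⇒ YES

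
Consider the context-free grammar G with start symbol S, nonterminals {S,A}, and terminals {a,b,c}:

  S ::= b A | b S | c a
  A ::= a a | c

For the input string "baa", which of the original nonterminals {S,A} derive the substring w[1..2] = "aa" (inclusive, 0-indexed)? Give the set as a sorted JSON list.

CNF form of G:
  S -> T1 A | T1 S | T2 T0
  A -> T0 T0 | c
  T0 -> a
  T1 -> b
  T2 -> c

Fill CYK table bottom-up (cells [i..j] with 1 ≤ i ≤ j ≤ 2 only):
  cell(1,1) a: {T0}  orig:{}
  cell(2,2) a: {T0}  orig:{}
  cell(1,2) aa: {A}

Original NTs in T[1,2] deriving "aa": ["A"]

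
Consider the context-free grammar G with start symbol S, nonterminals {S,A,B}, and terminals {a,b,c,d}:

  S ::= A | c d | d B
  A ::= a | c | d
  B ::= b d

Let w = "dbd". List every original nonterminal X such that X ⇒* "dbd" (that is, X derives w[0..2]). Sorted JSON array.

Convert to CNF:
  S -> T1 B | T2 T1 | a | c | d
  A -> a | c | d
  B -> T0 T1
  T0 -> b
  T1 -> d
  T2 -> c

Fill CYK table bottom-up (cells [i..j] with 0 ≤ i ≤ j ≤ 2 only):
  [0..0]={A,S,T1}  "d"  orig:{A,S}
  [1..1]={T0}  "b"  orig:{}
  [2..2]={A,S,T1}  "d"  orig:{A,S}
  [0..1]=∅  "db"
  [1..2]={B}  "bd"
  [0..2]={S}  "dbd"

Original NTs in T[0,2] deriving "dbd": ["S"]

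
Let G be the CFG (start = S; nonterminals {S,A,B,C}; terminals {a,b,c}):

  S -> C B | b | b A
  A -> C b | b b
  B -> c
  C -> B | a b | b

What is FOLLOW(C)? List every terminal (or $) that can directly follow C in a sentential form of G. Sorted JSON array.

Compute FIRST by fixpoint:
round 1:
  A via A→b b: +{b}
  B via B→c: +{c}
  C via C→B: +{c}
  C via C→a b: +{a}
  C via C→b: +{b}
  S via S→C B: +{a,b,c}
  FIRST[S]={a,b,c}  FIRST[A]={b}  FIRST[B]={c}  FIRST[C]={a,b,c}
round 2:
  A via A→C b: +{a,c}
  FIRST[S]={a,b,c}  FIRST[A]={a,b,c}  FIRST[B]={c}  FIRST[C]={a,b,c}
round 3: (no change)
  FIRST[S]={a,b,c}  FIRST[A]={a,b,c}  FIRST[B]={c}  FIRST[C]={a,b,c}

FOLLOW sets:
seed FOLLOW(S) with $
[1]
  A→C b: FOLLOW(C) ⊇ FIRST(b) = {b}; new: +{b}
  C→B: FOLLOW(B) ⊇ FOLLOW(C) ⊇ {b}; new: +{b}
  S→C B: FOLLOW(C) ⊇ FIRST(B) = {c}; new: +{c}
  S→C B: FOLLOW(B) ⊇ FOLLOW(S) ⊇ {$}; new: +{$}
  S→b A: FOLLOW(A) ⊇ FOLLOW(S) ⊇ {$}; new: +{$}
  S: {$}  A: {$}  B: {$,b}  C: {b,c}
[2]
  C→B: FOLLOW(B) ⊇ FOLLOW(C) ⊇ {b,c}; new: +{c}
  S: {$}  A: {$}  B: {$,b,c}  C: {b,c}
[3] done
  S: {$}  A: {$}  B: {$,b,c}  C: {b,c}

FOLLOW(C) = ["b", "c"]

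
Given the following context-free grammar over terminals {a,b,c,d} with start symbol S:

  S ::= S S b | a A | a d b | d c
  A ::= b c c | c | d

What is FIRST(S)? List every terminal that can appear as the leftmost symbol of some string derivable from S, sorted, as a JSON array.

Compute FIRST by fixpoint:
pass 1:
  A via A→b c c: +{b}
  A via A→c: +{c}
  A via A→d: +{d}
  S via S→a A: +{a}
  S via S→d c: +{d}
  S: {a,d}  A: {b,c,d}
pass 2: — fixpoint
  S: {a,d}  A: {b,c,d}

FIRST(S) = ["a", "d"]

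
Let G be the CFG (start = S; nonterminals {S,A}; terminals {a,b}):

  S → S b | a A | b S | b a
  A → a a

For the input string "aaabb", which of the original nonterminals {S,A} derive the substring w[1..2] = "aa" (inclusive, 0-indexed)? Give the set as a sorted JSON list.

Convert to CNF:
  S -> S T1 | T0 A | T1 S | T1 T0
  A -> T0 T0
  T0 -> a
  T1 -> b

Fill CYK table bottom-up, restricted to cells inside w[1..2]:
  [1..1]={T0}  "a"  orig:{}
  [2..2]={T0}  "a"  orig:{}
  [1..2]={A}  "aa"

Original NTs in T[1,2] deriving "aa": ["A"]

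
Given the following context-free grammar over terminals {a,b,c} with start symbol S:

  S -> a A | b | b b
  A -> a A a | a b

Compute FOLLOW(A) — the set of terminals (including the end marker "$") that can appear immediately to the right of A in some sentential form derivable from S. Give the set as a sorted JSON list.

Compute FIRST by fixpoint:
iter 1:
  A via A→a A a: +{a}
  S via S→a A: +{a}
  S via S→b: +{b}
  S: {a,b}  A: {a}
iter 2: (no change)
  S: {a,b}  A: {a}

FOLLOW iteration:
seed FOLLOW(S) with $
[1]
  A→a A a: FOLLOW(A) ⊇ FIRST(a) = {a}; new: +{a}
  S→a A: FOLLOW(A) ⊇ FOLLOW(S) ⊇ {$}; new: +{$}
  S: {$}  A: {$,a}
[2] (no change)
  S: {$}  A: {$,a}

FOLLOW(A) = ["$", "a"]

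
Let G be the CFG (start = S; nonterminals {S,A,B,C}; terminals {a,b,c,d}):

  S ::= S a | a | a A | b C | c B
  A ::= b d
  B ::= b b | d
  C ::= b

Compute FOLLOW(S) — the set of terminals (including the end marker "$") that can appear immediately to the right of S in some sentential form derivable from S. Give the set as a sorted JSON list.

FIRST iteration:
round 1:
  A via A→b d: +{b}
  B via B→b b: +{b}
  B via B→d: +{d}
  C via C→b: +{b}
  S via S→a: +{a}
  S via S→b C: +{b}
  S via S→c B: +{c}
  S: {a,b,c}  A: {b}  B: {b,d}  C: {b}
round 2: done
  S: {a,b,c}  A: {b}  B: {b,d}  C: {b}

FOLLOW iteration:
seed FOLLOW(S) with $
[1]
  S→S a: FOLLOW(S) ⊇ FIRST(a) = {a}; new: +{a}
  S→a A: FOLLOW(A) ⊇ FOLLOW(S) ⊇ {$,a}; new: +{$,a}
  S→b C: FOLLOW(C) ⊇ FOLLOW(S) ⊇ {$,a}; new: +{$,a}
  S→c B: FOLLOW(B) ⊇ FOLLOW(S) ⊇ {$,a}; new: +{$,a}
  FOLLOW(S)={$,a}  FOLLOW(A)={$,a}  FOLLOW(B)={$,a}  FOLLOW(C)={$,a}
[2] (stable)
  FOLLOW(S)={$,a}  FOLLOW(A)={$,a}  FOLLOW(B)={$,a}  FOLLOW(C)={$,a}

FOLLOW(S) = ["$", "a"]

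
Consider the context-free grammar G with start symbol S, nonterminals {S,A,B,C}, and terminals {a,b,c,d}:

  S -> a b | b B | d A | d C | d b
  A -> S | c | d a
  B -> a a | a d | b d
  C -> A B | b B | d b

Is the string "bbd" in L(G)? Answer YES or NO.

CNF form of G:
  S -> T0 T1 | T1 B | T2 A | T2 C | T2 T1
  A -> T0 T1 | T1 B | T2 A | T2 C | T2 T0 | T2 T1 | c
  B -> T0 T0 | T0 T2 | T1 T2
  C -> A B | T1 B | T2 T1
  T0 -> a
  T1 -> b
  T2 -> d

CYK fill:
  [0..0]={T1}  "b"  orig:{}
  [1..1]={T1}  "b"  orig:{}
  [2..2]={T2}  "d"  orig:{}
  [0..1]=∅  "bb"
  [1..2]={B}  "bd"
  [0..2]={A,C,S}  "bbd"

S ∈ T[0,2] ⇒ YES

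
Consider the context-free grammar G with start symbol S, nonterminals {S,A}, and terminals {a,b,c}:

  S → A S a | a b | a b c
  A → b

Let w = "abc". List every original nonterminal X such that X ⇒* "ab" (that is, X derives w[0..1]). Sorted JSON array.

Convert to CNF:
  S -> A X3 | T0 T1 | T0 X4
  A -> b
  T0 -> a
  T1 -> b
  T2 -> c
  X3 -> S T0
  X4 -> T1 T2

CYK table (by increasing span) (cells [i..j] with 0 ≤ i ≤ j ≤ 1 only):
  T[0,0] 'a' = {T0}  orig:{}
  T[1,1] 'b' = {A,T1}  orig:{A}
  T[0,1] 'ab' = {S}

Original NTs in T[0,1] deriving "ab": ["S"]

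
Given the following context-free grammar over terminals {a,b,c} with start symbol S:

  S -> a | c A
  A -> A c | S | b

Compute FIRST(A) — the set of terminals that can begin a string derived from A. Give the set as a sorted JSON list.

FIRST sets, iterate to fixpoint:
pass 1:
  A via A→b: +{b}
  S via S→a: +{a}
  S via S→c A: +{c}
  S: {a,c}  A: {b}
pass 2:
  A via A→S: +{a,c}
  S: {a,c}  A: {a,b,c}
pass 3: (stable)
  S: {a,c}  A: {a,b,c}

FIRST(A) = ["a", "b", "c"]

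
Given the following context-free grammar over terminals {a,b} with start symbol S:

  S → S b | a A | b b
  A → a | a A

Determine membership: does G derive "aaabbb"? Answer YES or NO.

CNF form of G:
  S -> S T1 | T0 A | T1 T1
  A -> T0 A | a
  T0 -> a
  T1 -> b

CYK fill:
  cell(0,0) a: {A,T0}  orig:{A}
  cell(1,1) a: {A,T0}  orig:{A}
  cell(2,2) a: {A,T0}  orig:{A}
  cell(3,3) b: {T1}  orig:{}
  cell(4,4) b: {T1}  orig:{}
  cell(5,5) b: {T1}  orig:{}
  cell(0,1) aa: {A,S}
  cell(1,2) aa: {A,S}
  cell(2,3) ab: ∅
  cell(3,4) bb: {S}
  cell(4,5) bb: {S}
  cell(0,2) aaa: {A,S}
  cell(1,3) aab: {S}
  cell(2,4) abb: ∅
  cell(3,5) bbb: {S}
  cell(0,3) aaab: {S}
  cell(1,4) aabb: {S}
  cell(2,5) abbb: ∅
  cell(0,4) aaabb: {S}
  cell(1,5) aabbb: {S}
  cell(0,5) aaabbb: {S}

S ∈ T[0,5] ⇒ YES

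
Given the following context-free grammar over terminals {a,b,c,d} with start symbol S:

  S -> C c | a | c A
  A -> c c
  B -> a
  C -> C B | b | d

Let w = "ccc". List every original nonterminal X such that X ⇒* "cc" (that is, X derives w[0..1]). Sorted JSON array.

Convert to CNF:
  S -> C T0 | T0 A | a
  A -> T0 T0
  B -> a
  C -> C B | b | d
  T0 -> c

Fill CYK table bottom-up, restricted to cells inside w[0..1]:
  cell(0,0) c: {T0}  orig:{}
  cell(1,1) c: {T0}  orig:{}
  cell(0,1) cc: {A}

Original NTs in T[0,1] deriving "cc": ["A"]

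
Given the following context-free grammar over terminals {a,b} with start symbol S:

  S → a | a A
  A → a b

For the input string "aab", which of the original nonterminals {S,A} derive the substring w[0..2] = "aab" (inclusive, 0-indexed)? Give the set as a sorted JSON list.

CNF form of G:
  S -> T0 A | a
  A -> T0 T1
  T0 -> a
  T1 -> b

CYK fill, restricted to cells inside w[0..2]:
  T[0,0] 'a' = {S,T0}  orig:{S}
  T[1,1] 'a' = {S,T0}  orig:{S}
  T[2,2] 'b' = {T1}  orig:{}
  T[0,1] 'aa' = ∅
  T[1,2] 'ab' = {A}
  T[0,2] 'aab' = {S}

Original NTs in T[0,2] deriving "aab": ["S"]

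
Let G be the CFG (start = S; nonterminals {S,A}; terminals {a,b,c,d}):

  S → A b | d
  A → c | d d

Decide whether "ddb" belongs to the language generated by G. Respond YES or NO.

CNF form of G:
  S -> A T1 | d
  A -> T0 T0 | c
  T0 -> d
  T1 -> b

Fill CYK table bottom-up:
  T[0,0] 'd' = {S,T0}  orig:{S}
  T[1,1] 'd' = {S,T0}  orig:{S}
  T[2,2] 'b' = {T1}  orig:{}
  T[0,1] 'dd' = {A}
  T[1,2] 'db' = ∅
  T[0,2] 'ddb' = {S}

S ∈ T[0,2] ⇒ YES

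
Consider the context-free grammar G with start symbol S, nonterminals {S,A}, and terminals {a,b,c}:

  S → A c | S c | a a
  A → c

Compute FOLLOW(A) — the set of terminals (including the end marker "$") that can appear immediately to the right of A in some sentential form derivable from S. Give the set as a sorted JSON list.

Compute FIRST by fixpoint:
iter 1:
  A via A→c: +{c}
  S via S→A c: +{c}
  S via S→a a: +{a}
  FIRST(S)={a,c}  FIRST(A)={c}
iter 2: (stable)
  FIRST(S)={a,c}  FIRST(A)={c}

Compute FOLLOW by fixpoint:
FOLLOW(S) := {$}
pass 1:
  S→A c: FOLLOW(A) ⊇ FIRST(c) = {c}; new: +{c}
  S→S c: FOLLOW(S) ⊇ FIRST(c) = {c}; new: +{c}
  FOLLOW(S)={$,c}  FOLLOW(A)={c}
pass 2: (no change)
  FOLLOW(S)={$,c}  FOLLOW(A)={c}

FOLLOW(A) = ["c"]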